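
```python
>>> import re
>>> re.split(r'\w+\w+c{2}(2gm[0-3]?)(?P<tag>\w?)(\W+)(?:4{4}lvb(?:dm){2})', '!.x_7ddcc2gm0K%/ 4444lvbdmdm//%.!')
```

This matches one or more of a word character; then one or more of a word character, then exactly 2 of a literal 'c'; then the literal '2gm', then optionally a character in [0-3] (captured); then optionally a word character (captured as 'tag'); then one or more of a non-word character (captured); then exactly 4 of a literal '4', then the literal 'lvb', then the literal 'dm' repeated 2 times (non-capturing group).
Matches to split on: at [2:28] → 'x_7ddcc2gm0K%/ 4444lvbdmdm'.
The group in the pattern means `split` returns the separators' captures alongside the pieces.

['!.', '2gm0', 'K', '%/ ', '//%.!']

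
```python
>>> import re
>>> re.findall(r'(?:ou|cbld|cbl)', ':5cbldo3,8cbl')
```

Alternation tries branches left to right and keeps the first one that lets the overall match succeed at that position.
With no groups in the pattern, `findall` gives back each whole match — 2 here.

['cbld', 'cbl']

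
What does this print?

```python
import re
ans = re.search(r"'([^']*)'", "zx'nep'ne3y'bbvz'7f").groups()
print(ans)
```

The match spans [2:7] → "'nep'".
Captured: group 1 = 'nep'.

('nep',)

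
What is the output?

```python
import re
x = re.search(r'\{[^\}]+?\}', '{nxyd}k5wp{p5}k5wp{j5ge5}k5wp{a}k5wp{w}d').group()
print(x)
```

The match spans [0:6] → '{nxyd}'.

{nxyd}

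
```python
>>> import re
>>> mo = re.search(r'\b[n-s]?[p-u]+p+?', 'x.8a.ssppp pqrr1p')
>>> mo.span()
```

(5, 10)

Pattern: a word boundary (`\b`, zero-width); then optionally a character in [n-s]; then one or more of a character in [p-u], then one or more of a literal 'p' (lazy).
`search` walks the string left to right and returns the first match it finds.
The match spans [5:10] → 'ssppp'.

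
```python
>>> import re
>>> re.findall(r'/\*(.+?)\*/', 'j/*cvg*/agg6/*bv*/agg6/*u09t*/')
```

Because the quantifier is non-greedy, it stops expanding at the earliest point where the rest of the pattern can succeed.
Walking the string: at [1:8] match '/*cvg*/', group 1 = 'cvg'; at [12:18] match '/*bv*/', group 1 = 'bv'; at [22:30] match '/*u09t*/', group 1 = 'u09t'.
With a single group, `findall` returns only what that group captured — 3 items.

['cvg', 'bv', 'u09t']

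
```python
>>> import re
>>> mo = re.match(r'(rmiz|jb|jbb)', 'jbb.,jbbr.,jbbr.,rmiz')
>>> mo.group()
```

'jb'

Alternation tries branches left to right and keeps the first one that lets the overall match succeed at that position.
`re.match` won't scan ahead — the pattern has to work from the very first character.
The match spans [0:2] → 'jb'.
Captured: group 1 = 'jb'.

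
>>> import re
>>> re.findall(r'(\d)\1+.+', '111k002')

['1']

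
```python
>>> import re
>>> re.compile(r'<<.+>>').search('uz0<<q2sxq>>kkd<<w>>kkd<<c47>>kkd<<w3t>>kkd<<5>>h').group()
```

`re.search` scans for the first position where the pattern succeeds.
The match spans [3:48] → '<<q2sxq>>kkd<<w>>kkd<<c47>>kkd<<w3t>>kkd<<5>>'.

'<<q2sxq>>kkd<<w>>kkd<<c47>>kkd<<w3t>>kkd<<5>>'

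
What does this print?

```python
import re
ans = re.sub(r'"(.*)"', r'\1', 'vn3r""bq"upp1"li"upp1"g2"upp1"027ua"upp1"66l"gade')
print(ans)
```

vn3r"bq"upp1"li"upp1"g2"upp1"027ua"upp1"66lgade

`\1` in the replacement pulls in group 1's text for each match.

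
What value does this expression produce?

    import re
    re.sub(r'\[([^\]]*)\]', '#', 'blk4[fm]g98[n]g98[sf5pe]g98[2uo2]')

`sub` substitutes '#' at each match site.

'blk4#g98#g98#g98#'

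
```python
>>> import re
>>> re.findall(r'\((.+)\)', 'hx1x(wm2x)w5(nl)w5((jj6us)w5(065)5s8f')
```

Because there's exactly one group, `findall` drops the full match and keeps group 1 from the one hit.

['wm2x)w5(nl)w5((jj6us)w5(065']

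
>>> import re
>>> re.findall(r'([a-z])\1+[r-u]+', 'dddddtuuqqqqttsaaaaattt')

['d', 'q', 'a']

`\1` has to match the exact text group 1 already captured.
Matches: at [0:8] match 'dddddtuu', group 1 = 'd'; at [8:15] match 'qqqqtts', group 1 = 'q'; at [15:23] match 'aaaaattt', group 1 = 'a'.
`findall` collects group 1 from each match (3 total).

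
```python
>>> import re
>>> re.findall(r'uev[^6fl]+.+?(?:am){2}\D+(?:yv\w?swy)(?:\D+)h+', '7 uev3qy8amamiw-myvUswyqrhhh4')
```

['uev3qy8amamiw-myvUswyqrhhh']

This matches the literal 'uev', then one or more of any character except [6fl]; then one or more of any character (lazy), then the literal 'am' repeated 2 times, then one or more of a non-digit; then the literal 'yv', then optionally a word character, then the literal 'swy' (non-capturing group); then one or more of a non-digit (non-capturing group); then one or more of a literal 'h'.
No capturing groups, so `findall` returns the 1 full match string.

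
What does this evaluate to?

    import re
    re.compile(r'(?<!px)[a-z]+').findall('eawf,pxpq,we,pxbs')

Because the assertion is negative and zero-width, positions next to the forbidden text are skipped.
Walking the string: at [0:4] → 'eawf'; at [5:9] → 'pxpq'; at [10:12] → 'we'; at [13:17] → 'pxbs'.
Since nothing is captured, `findall` lists the 4 matched substrings directly.

['eawf', 'pxpq', 'we', 'pxbs']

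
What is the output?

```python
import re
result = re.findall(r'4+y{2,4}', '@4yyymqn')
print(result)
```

Since nothing is captured, `findall` lists the 1 matched substring directly.

['4yyy']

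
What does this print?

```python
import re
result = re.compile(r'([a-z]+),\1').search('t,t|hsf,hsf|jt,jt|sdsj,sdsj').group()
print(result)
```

`\1` is not a pattern — it's the concrete string captured by group 1, re-applied verbatim.
The match spans [0:3] → 't,t'.

t,t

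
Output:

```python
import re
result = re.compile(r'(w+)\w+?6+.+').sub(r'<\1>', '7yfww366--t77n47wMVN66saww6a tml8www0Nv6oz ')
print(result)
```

7yf<ww>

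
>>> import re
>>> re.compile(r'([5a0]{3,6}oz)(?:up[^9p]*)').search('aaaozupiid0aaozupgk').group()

'aaaozupiid0aaozu'

Pattern: 3 to 6 of one of [5a0], then the literal 'oz' (captured); then the literal 'up', then zero or more of any character except [9p] (non-capturing group).
`re.search` tries every starting position until one works.
The match spans [0:16] → 'aaaozupiid0aaozu'.
Captured: group 1 = 'aaaoz'.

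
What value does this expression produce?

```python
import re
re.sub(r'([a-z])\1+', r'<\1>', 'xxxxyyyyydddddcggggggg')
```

'<x><y><d>c<g>'

`\1` is not a pattern — it's the concrete string captured by group 1, re-applied verbatim.
Matches: at [0:4] → 'xxxx'; at [4:9] → 'yyyyy'; at [9:14] → 'ddddd'; at [15:22] → 'ggggggg'.
The replacement refers to a captured group, so each match is rewritten using its own captured text.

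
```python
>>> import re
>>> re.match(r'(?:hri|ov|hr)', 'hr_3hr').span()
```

(0, 2)

`re.match` won't scan ahead — the pattern has to work from the very first character.
The match spans [0:2] → 'hr'.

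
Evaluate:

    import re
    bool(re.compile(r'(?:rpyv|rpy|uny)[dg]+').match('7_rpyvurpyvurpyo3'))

False

`match` is anchored at position 0; if the pattern doesn't fit there, it returns None.
Here the pattern fails at index 0, so the call returns None, and `bool(None)` is False.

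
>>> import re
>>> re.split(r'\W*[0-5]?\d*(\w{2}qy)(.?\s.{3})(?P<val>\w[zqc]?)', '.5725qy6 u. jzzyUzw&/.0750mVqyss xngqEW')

This matches zero or more of a non-word character, then optionally a character in [0-5], then zero or more of a digit; then exactly 2 of a word character, then the literal 'qy' (captured); then optionally any character, then whitespace, then exactly 3 of any character (captured); then a word character, then optionally one of [zqc] (captured as 'val').
The group in the pattern means `split` returns the separators' captures alongside the pieces.

['', '25qy', '6 u. ', 'jz', 'zyUzw&/.0750mVqyss xngqEW']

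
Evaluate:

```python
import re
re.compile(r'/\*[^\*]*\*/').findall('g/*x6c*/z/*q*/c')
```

['/*x6c*/', '/*q*/']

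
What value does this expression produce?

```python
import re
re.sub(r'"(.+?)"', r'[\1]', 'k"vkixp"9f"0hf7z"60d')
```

'k[vkixp]9f[0hf7z]60d'

The `?` after the quantifier makes it lazy — it takes as little as possible before letting the rest of the pattern try.
Each match is replaced using the text its own group 1 captured.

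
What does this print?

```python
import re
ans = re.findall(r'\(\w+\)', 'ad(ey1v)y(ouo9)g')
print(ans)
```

['(ey1v)', '(ouo9)']

`findall` yields the raw match text (2 of them) because the pattern has no groups.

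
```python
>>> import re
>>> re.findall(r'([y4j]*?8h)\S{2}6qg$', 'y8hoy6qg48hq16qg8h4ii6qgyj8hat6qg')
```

['yj8h']

The pattern matches zero or more of one of [y4j] (lazy), then the literal '8h' (captured); then exactly 2 of a non-whitespace character, then the literal '6qg'; then anchored at the end.
Walking the string: at [24:33] match 'yj8hat6qg', group 1 = 'yj8h'.
Because there's exactly one group, `findall` drops the full match and keeps group 1 from the one hit.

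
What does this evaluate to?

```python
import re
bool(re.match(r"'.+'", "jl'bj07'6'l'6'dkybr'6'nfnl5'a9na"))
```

False

`match` is anchored at position 0; if the pattern doesn't fit there, it returns None.
Here the pattern fails at index 0, so the call returns None, and `bool(None)` is False.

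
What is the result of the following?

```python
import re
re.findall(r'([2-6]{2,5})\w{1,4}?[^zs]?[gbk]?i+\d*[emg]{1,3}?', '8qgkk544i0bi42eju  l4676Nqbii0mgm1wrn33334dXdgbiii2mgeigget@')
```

['544', '46', '33334']

The pattern matches 2 to 5 of a character in [2-6] (captured); then 1 to 4 of a word character (lazy), then optionally any character except [zs], then optionally one of [gbk]; then one or more of a literal 'i', then zero or more of a digit, then 1 to 3 of one of [emg] (lazy).
Because there's exactly one group, `findall` drops the full match and keeps group 1 from each hit.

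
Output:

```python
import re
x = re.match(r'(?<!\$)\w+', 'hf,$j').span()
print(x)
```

`re.match` won't scan ahead — the pattern has to work from the very first character.
The match spans [0:2] → 'hf'.

(0, 2)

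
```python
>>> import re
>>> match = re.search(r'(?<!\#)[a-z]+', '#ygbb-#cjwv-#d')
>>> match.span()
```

The negative lookahead/lookbehind blocks any match where the forbidden context is present.
`re.search` tries every starting position until one works.
The match spans [2:5] → 'gbb'.

(2, 5)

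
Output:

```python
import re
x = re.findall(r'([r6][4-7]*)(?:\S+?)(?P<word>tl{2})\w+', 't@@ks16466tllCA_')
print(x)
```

[('646', 'tll')]

Pattern: one of [r6], then zero or more of a character in [4-7] (captured); then one or more of a non-whitespace character (lazy) (non-capturing group); then the literal 't', then exactly 2 of a literal 'l' (captured as 'word'); then one or more of a word character.
`findall` packs the 2 group values into a tuple for every match.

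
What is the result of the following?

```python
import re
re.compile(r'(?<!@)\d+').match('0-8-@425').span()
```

(0, 1)

The negative lookahead/lookbehind blocks any match where the forbidden context is present.
`re.match` won't scan ahead — the pattern has to work from the very first character.
The match spans [0:1] → '0'.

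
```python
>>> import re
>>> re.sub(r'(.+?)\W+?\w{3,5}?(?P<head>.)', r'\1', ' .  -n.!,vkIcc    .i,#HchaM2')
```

The pattern matches one or more of any character (lazy) (captured); then one or more of a non-word character (lazy), then 3 to 5 of a word character (lazy); then any character (captured as 'head').
With the lazy modifier that quantifier settles for the fewest repetitions that let the rest of the pattern succeed (the atoms after it are unaffected and can still be greedy).
Matches: at [0:13] → ' .  -n.!,vkIc'; at [13:26] → 'c    .i,#Hcha'.
`\1` in the replacement pulls in group 1's text for each match.

' .  -nc    .iM2'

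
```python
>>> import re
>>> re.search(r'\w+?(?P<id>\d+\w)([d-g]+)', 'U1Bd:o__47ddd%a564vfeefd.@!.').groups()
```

('1B', 'd')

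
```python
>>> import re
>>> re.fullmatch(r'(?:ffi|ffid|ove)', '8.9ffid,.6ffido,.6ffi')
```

None

`re.fullmatch` is like wrapping the pattern in `^…$` (in single-line mode).
Here the string isn't matched end-to-end, so the call returns None.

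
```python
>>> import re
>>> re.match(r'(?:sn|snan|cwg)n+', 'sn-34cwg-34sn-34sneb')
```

None

`re.match` only tries the pattern at the start of the string.
Here position 0 doesn't satisfy it, so the call returns None.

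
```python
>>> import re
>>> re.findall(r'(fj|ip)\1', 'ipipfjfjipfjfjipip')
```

['ip', 'fj', 'fj', 'ip']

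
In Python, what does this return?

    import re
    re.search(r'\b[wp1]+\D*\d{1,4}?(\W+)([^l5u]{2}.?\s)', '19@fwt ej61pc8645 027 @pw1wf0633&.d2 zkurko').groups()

The pattern matches a word boundary (`\b`, zero-width); then one or more of one of [wp1], then zero or more of a non-digit, then 1 to 4 of a digit (lazy); then one or more of a non-word character (captured); then exactly 2 of any character except [l5u], then optionally any character, then whitespace (captured).
`re.search` tries every starting position until one works.
The match spans [0:7] → '19@fwt '.
Captured: group 1 = '@', group 2 = 'fwt '.

('@', 'fwt ')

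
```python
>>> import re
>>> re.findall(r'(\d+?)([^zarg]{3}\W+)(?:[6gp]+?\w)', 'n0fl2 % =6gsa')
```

Pattern: one or more of a digit (lazy) (captured); then exactly 3 of any character except [zarg], then one or more of a non-word character (captured); then one or more of one of [6gp] (lazy), then a word character (non-capturing group).
Walking the string: at [1:11] match '0fl2 % =6g', groups = ('0', 'fl2 % =').
Multiple groups make `findall` return tuples — one 2-tuple for the one match.

[('0', 'fl2 % =')]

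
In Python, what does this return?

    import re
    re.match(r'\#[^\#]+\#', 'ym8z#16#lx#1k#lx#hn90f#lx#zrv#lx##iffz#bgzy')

None

With `match`, the pattern is implicitly anchored at the beginning.
Here the string doesn't start with a match, so the call returns None.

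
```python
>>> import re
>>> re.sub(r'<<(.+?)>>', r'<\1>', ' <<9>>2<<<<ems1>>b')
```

' <9>2<<<ems1>b'

Matches: at [1:6] → '<<9>>'; at [7:17] → '<<<<ems1>>'.
The replacement refers to a captured group, so each match is rewritten using its own captured text.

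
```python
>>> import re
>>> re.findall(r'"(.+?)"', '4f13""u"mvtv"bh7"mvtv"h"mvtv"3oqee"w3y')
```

Scanning left to right: at [4:8] match '""u"', group 1 = '"u'; at [12:17] match '"bh7"', group 1 = 'bh7'; at [21:24] match '"h"', group 1 = 'h'; at [28:35] match '"3oqee"', group 1 = '3oqee'.
With a single group, `findall` returns only what that group captured — 4 items.

['"u', 'bh7', 'h', '3oqee']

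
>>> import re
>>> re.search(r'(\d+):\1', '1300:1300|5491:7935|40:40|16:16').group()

'1300:1300'

A backreference is literal: `\1` must see the identical characters the first group matched.
The match spans [0:9] → '1300:1300'.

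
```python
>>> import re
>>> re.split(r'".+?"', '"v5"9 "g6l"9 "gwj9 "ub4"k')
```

['', '9 ', '9 ', 'ub4"k']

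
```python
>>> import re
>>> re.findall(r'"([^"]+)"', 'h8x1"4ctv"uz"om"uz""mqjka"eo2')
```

One capturing group, so `findall` returns just the captured substring from each match — 3 in all.

['4ctv', 'om', 'mqjka']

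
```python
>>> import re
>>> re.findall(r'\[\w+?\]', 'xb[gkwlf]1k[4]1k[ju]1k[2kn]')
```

Matches: at [2:9] → '[gkwlf]'; at [11:14] → '[4]'; at [16:20] → '[ju]'; at [22:27] → '[2kn]'.
No capturing groups, so `findall` returns the 4 full match strings.

['[gkwlf]', '[4]', '[ju]', '[2kn]']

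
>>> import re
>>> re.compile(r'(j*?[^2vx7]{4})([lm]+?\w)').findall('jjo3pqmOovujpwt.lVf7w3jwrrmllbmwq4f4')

The `?` after the quantifier makes it lazy — it takes as little as possible before letting the rest of the pattern try.
2 groups means each result is a tuple of 2 captured strings — 3 here.

[('jjo3pq', 'mO'), ('jpwt.', 'lV'), ('jwrr', 'ml')]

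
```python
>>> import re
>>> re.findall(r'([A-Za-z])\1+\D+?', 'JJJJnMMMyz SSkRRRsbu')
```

A backreference is literal: `\1` must see the identical characters the first group matched.
Matches: at [0:5] match 'JJJJn', group 1 = 'J'; at [5:9] match 'MMMy', group 1 = 'M'; at [11:14] match 'SSk', group 1 = 'S'; at [14:18] match 'RRRs', group 1 = 'R'.
With a single group, `findall` returns only what that group captured — 4 items.

['J', 'M', 'S', 'R']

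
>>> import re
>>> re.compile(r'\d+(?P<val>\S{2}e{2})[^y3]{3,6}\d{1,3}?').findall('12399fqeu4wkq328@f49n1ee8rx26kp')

Pattern: one or more of a digit; then exactly 2 of a non-whitespace character, then exactly 2 of the literal 'e' (captured as 'val'); then 3 to 6 of any character except [y3], then 1 to 3 of a digit (lazy).
Matches: at [18:29] match '49n1ee8rx26', group 1 = 'n1ee'.
`findall` collects group 1 from the one match (1 total).

['n1ee']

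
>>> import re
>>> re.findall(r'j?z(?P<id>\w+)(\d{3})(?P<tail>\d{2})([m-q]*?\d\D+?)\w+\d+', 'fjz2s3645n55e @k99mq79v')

[]

Pattern: optionally a literal 'j', then the literal 'z'; then one or more of a word character (captured as 'id'); then exactly 3 of a digit (captured); then exactly 2 of a digit (captured as 'tail'); then zero or more of a character in [m-q] (lazy), then a digit, then one or more of a non-digit (lazy) (captured); then one or more of a word character, then one or more of a digit.
`findall` packs the 4 group values into a tuple for every match.
Nothing in the string satisfies the pattern, so the list is empty.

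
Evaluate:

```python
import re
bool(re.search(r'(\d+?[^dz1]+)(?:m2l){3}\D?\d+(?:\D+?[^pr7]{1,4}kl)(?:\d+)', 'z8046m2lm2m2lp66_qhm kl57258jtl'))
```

False

The pattern matches one or more of a digit (lazy), then one or more of any character except [dz1] (captured); then the literal 'm2l' repeated 3 times, then optionally a non-digit, then one or more of a digit; then one or more of a non-digit (lazy), then 1 to 4 of any character except [pr7], then the literal 'kl' (non-capturing group); then one or more of a digit (non-capturing group).
`re.search` tries every starting position until one works.
Here the pattern never matches, so the call returns None, and `bool(None)` is False.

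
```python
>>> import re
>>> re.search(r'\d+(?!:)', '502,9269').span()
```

(0, 3)

The negative lookahead/lookbehind blocks any match where the forbidden context is present.
The match spans [0:3] → '502'.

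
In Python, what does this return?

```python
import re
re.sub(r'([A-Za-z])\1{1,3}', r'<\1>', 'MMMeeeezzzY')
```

'<M><e><z>Y'

`\1` has to match the exact text group 1 already captured.
The replacement refers to a captured group, so each match is rewritten using its own captured text.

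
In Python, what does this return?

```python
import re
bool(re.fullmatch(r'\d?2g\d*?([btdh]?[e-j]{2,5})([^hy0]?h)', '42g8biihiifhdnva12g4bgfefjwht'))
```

False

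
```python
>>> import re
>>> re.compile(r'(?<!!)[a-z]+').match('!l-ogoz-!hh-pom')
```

None

`re.match` only tries the pattern at the start of the string.
Here the pattern fails at index 0, so the call returns None.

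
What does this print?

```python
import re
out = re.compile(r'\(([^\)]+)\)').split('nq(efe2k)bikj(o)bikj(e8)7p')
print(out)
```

Matches to split on: at [2:9] → '(efe2k)'; at [13:16] → '(o)'; at [20:24] → '(e8)'.
Because the pattern has a capturing group, `split` also inserts each captured text between the pieces.

['nq', 'efe2k', 'bikj', 'o', 'bikj', 'e8', '7p']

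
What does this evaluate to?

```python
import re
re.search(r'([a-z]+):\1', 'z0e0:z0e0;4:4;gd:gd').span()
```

(14, 19)

`\1` has to match the exact text group 1 already captured.
`re.search` scans for the first position where the pattern succeeds.
The match spans [14:19] → 'gd:gd'.
Captured: group 1 = 'gd'.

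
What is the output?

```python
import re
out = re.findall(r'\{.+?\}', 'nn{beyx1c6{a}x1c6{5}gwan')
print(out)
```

['{beyx1c6{a}', '{5}']

`findall` yields the raw match text (2 of them) because the pattern has no groups.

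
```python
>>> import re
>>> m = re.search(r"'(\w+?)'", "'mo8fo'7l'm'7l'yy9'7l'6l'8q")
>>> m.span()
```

(0, 7)

The match spans [0:7] → "'mo8fo'".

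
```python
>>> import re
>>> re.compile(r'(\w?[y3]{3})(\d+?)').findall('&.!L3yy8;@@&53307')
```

[('L3yy', '8')]

This matches optionally a word character, then exactly 3 of one of [y3] (captured); then one or more of a digit (lazy) (captured).
Walking the string: at [3:8] match 'L3yy8', groups = ('L3yy', '8').
With 2 capturing groups, `findall` returns a 2-tuple per match.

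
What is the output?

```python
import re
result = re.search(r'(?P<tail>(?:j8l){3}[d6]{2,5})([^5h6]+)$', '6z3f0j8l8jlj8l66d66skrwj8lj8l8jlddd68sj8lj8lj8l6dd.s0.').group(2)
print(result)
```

.s0.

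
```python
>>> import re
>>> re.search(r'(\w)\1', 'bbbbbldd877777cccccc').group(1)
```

'b'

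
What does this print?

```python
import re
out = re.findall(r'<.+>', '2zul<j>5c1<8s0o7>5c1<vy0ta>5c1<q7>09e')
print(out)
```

`findall` yields the raw match text (1 of them) because the pattern has no groups.

['<j>5c1<8s0o7>5c1<vy0ta>5c1<q7>']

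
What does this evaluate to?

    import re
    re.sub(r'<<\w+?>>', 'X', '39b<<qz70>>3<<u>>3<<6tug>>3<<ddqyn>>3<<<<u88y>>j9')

Matches: at [3:11] → '<<qz70>>'; at [12:17] → '<<u>>'; at [18:26] → '<<6tug>>'; at [27:36] → '<<ddqyn>>'; at [39:47] → '<<u88y>>'.
Each match is replaced by 'X'.

'39bX3X3X3X3<<Xj9'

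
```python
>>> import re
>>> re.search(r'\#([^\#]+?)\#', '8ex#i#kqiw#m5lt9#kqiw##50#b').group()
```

'#i#'

The match spans [3:6] → '#i#'.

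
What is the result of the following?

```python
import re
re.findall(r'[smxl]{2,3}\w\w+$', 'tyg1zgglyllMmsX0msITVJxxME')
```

The pattern matches 2 to 3 of one of [smxl], then a word character; then one or more of a word character; then anchored at the end.
Walking the string: at [9:26] → 'llMmsX0msITVJxxME'.
`findall` yields the raw match text (1 of them) because the pattern has no groups.

['llMmsX0msITVJxxME']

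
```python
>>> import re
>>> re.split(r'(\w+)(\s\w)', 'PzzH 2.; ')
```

['', 'PzzH', ' 2', '.; ']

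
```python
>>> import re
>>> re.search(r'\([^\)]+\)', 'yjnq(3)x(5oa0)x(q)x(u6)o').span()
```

`search` walks the string left to right and returns the first match it finds.
The match spans [4:7] → '(3)'.

(4, 7)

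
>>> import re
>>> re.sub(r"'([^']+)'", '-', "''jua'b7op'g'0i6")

Matches: at [1:6] → "'jua'"; at [10:13] → "'g'".
`sub` substitutes '-' at each match site.

"'-b7op-0i6"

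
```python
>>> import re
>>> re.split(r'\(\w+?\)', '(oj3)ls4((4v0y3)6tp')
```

Matches to split on: at [0:5] → '(oj3)'; at [9:16] → '(4v0y3)'.
The string is cut at each match, leaving 3 pieces.

['', 'ls4(', '6tp']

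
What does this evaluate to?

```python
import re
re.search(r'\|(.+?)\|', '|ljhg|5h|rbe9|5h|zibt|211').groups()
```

Lazy quantifiers expand one character at a time until the remainder of the pattern can match.
`re.search` scans for the first position where the pattern succeeds.
The match spans [0:6] → '|ljhg|'.
Captured: group 1 = 'ljhg'.

('ljhg',)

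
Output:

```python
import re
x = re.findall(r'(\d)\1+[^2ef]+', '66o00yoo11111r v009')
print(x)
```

['6']

After group 1 captures some text, `\1` only succeeds where that same text appears again.
With a single group, `findall` returns only what that group captured — 1 item.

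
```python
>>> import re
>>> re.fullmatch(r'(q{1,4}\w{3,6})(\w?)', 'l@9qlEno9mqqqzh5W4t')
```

Pattern: 1 to 4 of a literal 'q', then 3 to 6 of a word character (captured); then optionally a word character (captured).
`re.fullmatch` is like wrapping the pattern in `^…$` (in single-line mode).
Here the string isn't matched end-to-end, so the call returns None.

None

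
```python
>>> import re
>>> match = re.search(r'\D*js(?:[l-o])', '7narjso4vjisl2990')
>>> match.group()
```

'narjso'

The match spans [1:7] → 'narjso'.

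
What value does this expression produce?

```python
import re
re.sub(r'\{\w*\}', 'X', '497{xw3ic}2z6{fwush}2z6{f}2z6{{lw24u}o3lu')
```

'497X2z6X2z6X2z6{Xo3lu'

Each match is replaced by 'X'.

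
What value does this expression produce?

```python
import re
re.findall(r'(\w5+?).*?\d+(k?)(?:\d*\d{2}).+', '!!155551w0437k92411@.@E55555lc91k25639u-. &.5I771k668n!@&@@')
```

Pattern: a word character, then one or more of the literal '5' (lazy) (captured); then zero or more of any character (lazy), then one or more of a digit; then optionally a literal 'k' (captured); then zero or more of a digit, then exactly 2 of a digit (non-capturing group); then one or more of any character.
Matches: at [2:59] match '155551w0437k92411@.@E55555lc91k25639u-. &.5I771k668n!@&@@', groups = ('15', '').
`findall` packs the 2 group values into a tuple for every match.

[('15', '')]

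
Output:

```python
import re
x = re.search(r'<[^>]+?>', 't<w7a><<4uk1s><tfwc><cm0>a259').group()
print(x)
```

<w7a>

`re.search` tries every starting position until one works.
The match spans [1:6] → '<w7a>'.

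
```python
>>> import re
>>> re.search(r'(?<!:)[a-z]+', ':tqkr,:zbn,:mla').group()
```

Because the assertion is negative and zero-width, positions next to the forbidden text are skipped.
`re.search` tries every starting position until one works.
The match spans [2:5] → 'qkr'.

'qkr'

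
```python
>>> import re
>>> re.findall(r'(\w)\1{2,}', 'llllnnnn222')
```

After group 1 captures some text, `\1` only succeeds where that same text appears again.
Matches: at [0:4] match 'llll', group 1 = 'l'; at [4:8] match 'nnnn', group 1 = 'n'; at [8:11] match '222', group 1 = '2'.
One capturing group, so `findall` returns just the captured substring from each match — 3 in all.

['l', 'n', '2']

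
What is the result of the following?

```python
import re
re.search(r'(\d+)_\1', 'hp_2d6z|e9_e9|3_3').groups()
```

`\1` has to match the exact text group 1 already captured.
`search` walks the string left to right and returns the first match it finds.
The match spans [14:17] → '3_3'.
Captured: group 1 = '3'.

('3',)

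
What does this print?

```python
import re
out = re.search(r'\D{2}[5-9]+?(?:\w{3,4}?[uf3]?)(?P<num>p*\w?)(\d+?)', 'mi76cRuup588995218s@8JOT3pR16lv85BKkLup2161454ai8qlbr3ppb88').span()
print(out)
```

(0, 11)

Pattern: exactly 2 of a non-digit; then one or more of a character in [5-9] (lazy); then 3 to 4 of a word character (lazy), then optionally one of [uf3] (non-capturing group); then zero or more of the literal 'p', then optionally a word character (captured as 'num'); then one or more of a digit (lazy) (captured).
A `+?`/`*?`/`{m,n}?` starts at its minimum and grows only as far as needed for what follows to match.
`re.search` scans for the first position where the pattern succeeds.
The match spans [0:11] → 'mi76cRuup58'.
Captured: group 1 = 'p5', group 2 = '8'.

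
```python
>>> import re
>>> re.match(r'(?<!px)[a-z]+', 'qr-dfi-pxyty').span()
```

(0, 2)

`re.match` won't scan ahead — the pattern has to work from the very first character.
The match spans [0:2] → 'qr'.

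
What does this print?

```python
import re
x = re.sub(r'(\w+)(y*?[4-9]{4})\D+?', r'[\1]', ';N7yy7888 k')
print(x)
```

The pattern matches one or more of a word character (captured); then zero or more of the literal 'y' (lazy), then exactly 4 of a character in [4-9] (captured); then one or more of a non-digit (lazy).
With the lazy modifier that quantifier settles for the fewest repetitions that let the rest of the pattern succeed (the atoms after it are unaffected and can still be greedy).
Matches: at [1:10] → 'N7yy7888 '.
The replacement refers to a captured group, so each match is rewritten using its own captured text.

;[N7yy]k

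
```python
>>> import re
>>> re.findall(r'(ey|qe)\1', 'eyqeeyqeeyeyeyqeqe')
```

['ey', 'qe']

After group 1 captures some text, `\1` only succeeds where that same text appears again.
Walking the string: at [8:12] match 'eyey', group 1 = 'ey'; at [14:18] match 'qeqe', group 1 = 'qe'.
`findall` collects group 1 from each match (2 total).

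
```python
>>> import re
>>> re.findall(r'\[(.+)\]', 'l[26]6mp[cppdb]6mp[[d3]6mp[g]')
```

Because there's exactly one group, `findall` drops the full match and keeps group 1 from the one hit.

['26]6mp[cppdb]6mp[[d3]6mp[g']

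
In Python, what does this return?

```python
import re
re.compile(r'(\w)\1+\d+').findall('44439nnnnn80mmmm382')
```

The backreference `\1` re-matches whatever the first group consumed, character for character.
With a single group, `findall` returns only what that group captured — 3 items.

['4', 'n', 'm']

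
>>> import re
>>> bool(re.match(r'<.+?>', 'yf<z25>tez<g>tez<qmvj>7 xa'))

With `match`, the pattern is implicitly anchored at the beginning.
Here position 0 doesn't satisfy it, so the call returns None, and `bool(None)` is False.

False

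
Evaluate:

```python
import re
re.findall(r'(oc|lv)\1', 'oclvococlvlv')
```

['oc', 'lv']

After group 1 captures some text, `\1` only succeeds where that same text appears again.
Scanning left to right: at [4:8] match 'ococ', group 1 = 'oc'; at [8:12] match 'lvlv', group 1 = 'lv'.
One capturing group, so `findall` returns just the captured substring from each match — 2 in all.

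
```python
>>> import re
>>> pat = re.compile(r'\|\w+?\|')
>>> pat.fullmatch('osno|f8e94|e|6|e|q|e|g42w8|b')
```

For `fullmatch`, every character of the input must be accounted for by the pattern.
Here there's no way to consume every character, so the call returns None.

None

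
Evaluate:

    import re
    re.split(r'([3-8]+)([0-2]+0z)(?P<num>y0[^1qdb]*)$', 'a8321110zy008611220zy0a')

Pattern: one or more of a character in [3-8] (captured); then one or more of a character in [0-2], then the literal '0z' (captured); then the literal 'y0', then zero or more of any character except [1qdb] (captured as 'num'); then anchored at the end.
With a capturing group present, the delimiter's captured portion is kept in the result list.

['a8321110zy00', '86', '11220z', 'y0a', '']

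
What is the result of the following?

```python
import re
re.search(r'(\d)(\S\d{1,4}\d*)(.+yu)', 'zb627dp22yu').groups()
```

('6', '27', 'dp22yu')

Pattern: a digit (captured); then a non-whitespace character, then 1 to 4 of a digit, then zero or more of a digit (captured); then one or more of any character, then the literal 'yu' (captured).
`re.search` scans for the first position where the pattern succeeds.
The match spans [2:11] → '627dp22yu'.
Captured: group 1 = '6', group 2 = '27', group 3 = 'dp22yu'.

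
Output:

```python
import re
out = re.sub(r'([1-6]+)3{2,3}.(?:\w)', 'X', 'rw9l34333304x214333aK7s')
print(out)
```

rw9lXxX7s

The pattern matches one or more of a character in [1-6] (captured); then 2 to 3 of the literal '3', then any character; then a word character (non-capturing group).
Matches: at [4:12] → '34333304'; at [13:21] → '214333aK'.
Each match is replaced by 'X'.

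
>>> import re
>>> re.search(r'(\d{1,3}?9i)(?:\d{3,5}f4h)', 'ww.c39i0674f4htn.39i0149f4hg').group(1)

'39i'

The pattern matches 1 to 3 of a digit (lazy), then the literal '9i' (captured); then 3 to 5 of a digit, then the literal 'f4h' (non-capturing group).
`re.search` tries every starting position until one works.
The match spans [4:14] → '39i0674f4h'.
Captured: group 1 = '39i'.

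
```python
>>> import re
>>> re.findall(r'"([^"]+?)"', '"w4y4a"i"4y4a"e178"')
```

['w4y4a', '4y4a']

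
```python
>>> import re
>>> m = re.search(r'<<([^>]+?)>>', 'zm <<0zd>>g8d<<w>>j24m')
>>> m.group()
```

`re.search` scans for the first position where the pattern succeeds.
The match spans [3:10] → '<<0zd>>'.
Captured: group 1 = '0zd'.

'<<0zd>>'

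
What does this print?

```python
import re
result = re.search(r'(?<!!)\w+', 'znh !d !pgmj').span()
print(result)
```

(0, 3)

`(?!…)`/`(?<!…)` only lets a position through if the neighbouring text does NOT match; no characters are consumed.
The match spans [0:3] → 'znh'.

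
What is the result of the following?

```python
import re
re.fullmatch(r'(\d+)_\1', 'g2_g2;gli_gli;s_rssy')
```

None

`fullmatch` succeeds only if the pattern covers the string from start to end.
Here the pattern can't cover the whole string, so the call returns None.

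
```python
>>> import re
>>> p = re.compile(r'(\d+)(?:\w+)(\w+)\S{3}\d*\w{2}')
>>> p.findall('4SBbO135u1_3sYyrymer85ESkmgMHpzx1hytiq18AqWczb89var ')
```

[('4', 'b')]

Pattern: one or more of a digit (captured); then one or more of a word character (non-capturing group); then one or more of a word character (captured); then exactly 3 of a non-whitespace character, then zero or more of a digit, then exactly 2 of a word character.
Scanning left to right: at [0:51] match '4SBbO135u1_3sYyrymer85ESkmgMHpzx1hytiq18AqWczb89var', groups = ('4', 'b').
2 groups means the one result is a tuple of 2 captured strings — 1 here.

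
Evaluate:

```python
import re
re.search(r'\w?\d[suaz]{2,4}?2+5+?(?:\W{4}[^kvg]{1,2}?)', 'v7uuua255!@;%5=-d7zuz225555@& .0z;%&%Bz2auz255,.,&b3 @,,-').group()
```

'v7uuua255!@;%5'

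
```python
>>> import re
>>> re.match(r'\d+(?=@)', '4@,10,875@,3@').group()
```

'4'

The `(?=…)`/`(?<=…)` assertion just peeks at neighbouring text; it doesn't advance the match position.
`re.match` only tries the pattern at the start of the string.
The match spans [0:1] → '4'.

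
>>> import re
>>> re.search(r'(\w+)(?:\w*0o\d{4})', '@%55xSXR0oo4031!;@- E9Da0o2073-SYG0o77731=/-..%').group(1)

This matches one or more of a word character (captured); then zero or more of a word character, then the literal '0o', then exactly 4 of a digit (non-capturing group).
`re.search` scans for the first position where the pattern succeeds.
The match spans [20:30] → 'E9Da0o2073'.
Captured: group 1 = 'E9Da'.

'E9Da'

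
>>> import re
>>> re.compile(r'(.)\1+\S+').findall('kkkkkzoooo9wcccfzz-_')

['k']

`\1` has to match the exact text group 1 already captured.
Walking the string: at [0:20] match 'kkkkkzoooo9wcccfzz-_', group 1 = 'k'.
One capturing group, so `findall` returns just the captured substring from the one match — 1 in all.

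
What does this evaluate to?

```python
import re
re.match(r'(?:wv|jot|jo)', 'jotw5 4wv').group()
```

`re.match` only tries the pattern at the start of the string.
The match spans [0:3] → 'jot'.

'jot'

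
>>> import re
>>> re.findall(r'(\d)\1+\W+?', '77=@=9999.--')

['7', '9']

`\1` is not a pattern — it's the concrete string captured by group 1, re-applied verbatim.
Because there's exactly one group, `findall` drops the full match and keeps group 1 from each hit.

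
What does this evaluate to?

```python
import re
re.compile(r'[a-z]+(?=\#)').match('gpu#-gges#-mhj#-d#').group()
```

The positive lookaround only admits positions where the adjacent text matches; those characters stay outside the span.
`match` is anchored at position 0; if the pattern doesn't fit there, it returns None.
The match spans [0:3] → 'gpu'.

'gpu'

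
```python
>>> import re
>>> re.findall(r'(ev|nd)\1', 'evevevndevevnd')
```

['ev', 'ev']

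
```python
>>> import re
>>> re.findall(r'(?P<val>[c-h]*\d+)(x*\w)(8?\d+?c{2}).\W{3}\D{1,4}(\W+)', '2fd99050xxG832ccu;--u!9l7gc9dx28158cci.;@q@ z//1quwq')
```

[('fd99050', 'xxG', '832cc', '!'), ('281', '5', '8cc', '//')]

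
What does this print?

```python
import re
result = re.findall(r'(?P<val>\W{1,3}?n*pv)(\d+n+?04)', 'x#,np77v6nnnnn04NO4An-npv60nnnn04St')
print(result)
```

The pattern matches 1 to 3 of a non-word character (lazy), then zero or more of a literal 'n', then the literal 'pv' (captured as 'val'); then one or more of a digit, then one or more of a literal 'n' (lazy), then the literal '04' (captured).
Walking the string: at [21:33] match '-npv60nnnn04', groups = ('-npv', '60nnnn04').
2 groups means the one result is a tuple of 2 captured strings — 1 here.

[('-npv', '60nnnn04')]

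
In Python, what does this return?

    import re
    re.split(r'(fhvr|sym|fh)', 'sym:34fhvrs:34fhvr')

['', 'sym', ':34', 'fhvr', 's:34', 'fhvr', '']

The regex engine tests alternatives in the order written; an earlier branch that matches wins even if a later one would match more.
Matches to split on: at [0:3] → 'sym'; at [6:10] → 'fhvr'; at [14:18] → 'fhvr'.
`re.split` interleaves the captured-group text with the surrounding fragments.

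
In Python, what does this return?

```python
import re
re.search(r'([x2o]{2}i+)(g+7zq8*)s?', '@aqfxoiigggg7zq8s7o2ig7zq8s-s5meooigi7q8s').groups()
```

('xoii', 'gggg7zq8')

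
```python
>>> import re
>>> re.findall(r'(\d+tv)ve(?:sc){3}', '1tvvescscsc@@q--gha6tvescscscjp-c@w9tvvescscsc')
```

['1tv', '9tv']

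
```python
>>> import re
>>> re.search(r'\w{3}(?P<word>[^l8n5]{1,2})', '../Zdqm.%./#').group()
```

'Zdqm.'

This matches exactly 3 of a word character; then 1 to 2 of any character except [l8n5] (captured as 'word').
The match spans [3:8] → 'Zdqm.'.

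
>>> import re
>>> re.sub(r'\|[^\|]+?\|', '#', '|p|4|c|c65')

'#4#c65'

Matches: at [0:3] → '|p|'; at [4:7] → '|c|'.
Each match is replaced by '#'.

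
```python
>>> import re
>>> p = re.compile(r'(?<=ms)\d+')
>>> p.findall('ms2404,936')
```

['2404']

Because the assertion is zero-width, the text it checks is not consumed and won't appear in the result.
Since nothing is captured, `findall` lists the 1 matched substring directly.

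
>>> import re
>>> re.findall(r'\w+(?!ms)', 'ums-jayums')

['ums', 'jayums']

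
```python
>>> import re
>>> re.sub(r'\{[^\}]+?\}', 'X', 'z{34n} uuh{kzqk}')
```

'zX uuhX'

Matches: at [1:6] → '{34n}'; at [10:16] → '{kzqk}'.
`sub` substitutes 'X' at each match site.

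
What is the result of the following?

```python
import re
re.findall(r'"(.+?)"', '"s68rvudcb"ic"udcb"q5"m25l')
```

['s68rvudcb', 'udcb']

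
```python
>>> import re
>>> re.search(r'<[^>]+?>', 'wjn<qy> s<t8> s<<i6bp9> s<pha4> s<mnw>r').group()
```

'<qy>'

`re.search` scans for the first position where the pattern succeeds.
The match spans [3:7] → '<qy>'.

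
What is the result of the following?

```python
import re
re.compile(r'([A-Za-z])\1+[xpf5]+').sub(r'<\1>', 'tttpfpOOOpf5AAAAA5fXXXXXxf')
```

'<t><O><A><X>'

`\1` has to match the exact text group 1 already captured.
Each match is replaced using the text its own group 1 captured.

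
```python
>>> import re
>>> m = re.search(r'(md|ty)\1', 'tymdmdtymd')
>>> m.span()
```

(2, 6)

`\1` has to match the exact text group 1 already captured.
The match spans [2:6] → 'mdmd'.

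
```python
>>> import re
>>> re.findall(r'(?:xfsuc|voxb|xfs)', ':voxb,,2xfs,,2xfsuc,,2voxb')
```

['voxb', 'xfs', 'xfsuc', 'voxb']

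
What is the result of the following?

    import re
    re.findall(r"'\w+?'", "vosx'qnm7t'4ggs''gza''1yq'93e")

["'qnm7t'", "'gza'", "'1yq'"]

Matches: at [4:11] → "'qnm7t'"; at [16:21] → "'gza'"; at [21:26] → "'1yq'".
No capturing groups, so `findall` returns the 3 full match strings.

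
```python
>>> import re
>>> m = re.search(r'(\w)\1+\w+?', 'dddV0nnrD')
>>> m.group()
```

'dddV'

The backreference `\1` re-matches whatever the first group consumed, character for character.
The match spans [0:4] → 'dddV'.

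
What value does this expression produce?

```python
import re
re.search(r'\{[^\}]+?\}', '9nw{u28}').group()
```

'{u28}'

`re.search` scans for the first position where the pattern succeeds.
The match spans [3:8] → '{u28}'.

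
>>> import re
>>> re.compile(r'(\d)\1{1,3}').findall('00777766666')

['0', '7', '6']

A backreference is literal: `\1` must see the identical characters the first group matched.
Scanning left to right: at [0:2] match '00', group 1 = '0'; at [2:6] match '7777', group 1 = '7'; at [6:10] match '6666', group 1 = '6'.
Because there's exactly one group, `findall` drops the full match and keeps group 1 from each hit.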